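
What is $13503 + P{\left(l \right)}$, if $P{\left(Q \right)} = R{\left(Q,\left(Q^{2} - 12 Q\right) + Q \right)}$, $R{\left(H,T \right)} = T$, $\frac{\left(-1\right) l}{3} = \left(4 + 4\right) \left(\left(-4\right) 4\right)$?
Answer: $156735$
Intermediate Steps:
$l = 384$ ($l = - 3 \left(4 + 4\right) \left(\left(-4\right) 4\right) = - 3 \cdot 8 \left(-16\right) = \left(-3\right) \left(-128\right) = 384$)
$P{\left(Q \right)} = Q^{2} - 11 Q$ ($P{\left(Q \right)} = \left(Q^{2} - 12 Q\right) + Q = Q^{2} - 11 Q$)
$13503 + P{\left(l \right)} = 13503 + 384 \left(-11 + 384\right) = 13503 + 384 \cdot 373 = 13503 + 143232 = 156735$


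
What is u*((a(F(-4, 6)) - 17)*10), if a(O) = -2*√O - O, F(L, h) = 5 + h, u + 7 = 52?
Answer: -12600 - 900*√11 ≈ -15585.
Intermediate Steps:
u = 45 (u = -7 + 52 = 45)
a(O) = -O - 2*√O
u*((a(F(-4, 6)) - 17)*10) = 45*(((-(5 + 6) - 2*√(5 + 6)) - 17)*10) = 45*(((-1*11 - 2*√11) - 17)*10) = 45*(((-11 - 2*√11) - 17)*10) = 45*((-28 - 2*√11)*10) = 45*(-280 - 20*√11) = -12600 - 900*√11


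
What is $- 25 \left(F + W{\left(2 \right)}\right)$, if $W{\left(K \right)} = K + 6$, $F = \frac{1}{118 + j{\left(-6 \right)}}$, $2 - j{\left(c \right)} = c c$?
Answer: $- \frac{16825}{84} \approx -200.3$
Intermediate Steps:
$j{\left(c \right)} = 2 - c^{2}$ ($j{\left(c \right)} = 2 - c c = 2 - c^{2}$)
$F = \frac{1}{84}$ ($F = \frac{1}{118 + \left(2 - \left(-6\right)^{2}\right)} = \frac{1}{118 + \left(2 - 36\right)} = \frac{1}{118 - 34} = \frac{1}{84} \approx 0.011905$)
$W{\left(K \right)} = 6 + K$
$- 25 \left(F + W{\left(2 \right)}\right) = - 25 \left(\frac{1}{84} + \left(6 + 2\right)\right) = - 25 \left(\frac{1}{84} + 8\right) = \left(-25\right) \frac{673}{84} = - \frac{16825}{84}$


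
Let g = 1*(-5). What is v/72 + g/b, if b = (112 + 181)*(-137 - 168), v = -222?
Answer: -661289/214476 ≈ -3.0833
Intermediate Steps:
b = -89365 (b = 293*(-305) = -89365)
g = -5
v/72 + g/b = -222/72 - 5/(-89365) = -222*1/72 - 5*(-1/89365) = -37/12 + 1/17873 = -661289/214476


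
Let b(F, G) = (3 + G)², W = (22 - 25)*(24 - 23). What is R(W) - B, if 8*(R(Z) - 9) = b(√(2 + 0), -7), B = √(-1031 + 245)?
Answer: 11 - I*√786 ≈ 11.0 - 28.036*I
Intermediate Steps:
B = I*√786 (B = √(-786) = I*√786 ≈ 28.036*I)
W = -3 (W = -3*1 = -3)
R(Z) = 11 (R(Z) = 9 + (3 - 7)²/8 = 9 + (⅛)*(-4)² = 9 + (⅛)*16 = 9 + 2 = 11)
R(W) - B = 11 - I*√786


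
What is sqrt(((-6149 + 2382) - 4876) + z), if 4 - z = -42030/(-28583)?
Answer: I*sqrt(7059159716561)/28583 ≈ 92.954*I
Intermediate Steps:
z = 72302/28583 (z = 4 - (-42030)/(-28583) = 4 - (-42030)*(-1)/28583 = 4 - 1*42030/28583 = 4 - 42030/28583 = 72302/28583 ≈ 2.5295)
sqrt(((-6149 + 2382) - 4876) + z) = sqrt(((-6149 + 2382) - 4876) + 72302/28583) = sqrt((-3767 - 4876) + 72302/28583) = sqrt(-8643 + 72302/28583) = sqrt(-246970567/28583) = I*sqrt(7059159716561)/28583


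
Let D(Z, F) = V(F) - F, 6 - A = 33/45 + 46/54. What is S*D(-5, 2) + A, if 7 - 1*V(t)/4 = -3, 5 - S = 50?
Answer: -230254/135 ≈ -1705.6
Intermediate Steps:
A = 596/135 (A = 6 - (33/45 + 46/54) = 6 - (33*(1/45) + 46*(1/54)) = 6 - (11/15 + 23/27) = 6 - 1*214/135 = 6 - 214/135 = 596/135 ≈ 4.4148)
S = -45 (S = 5 - 1*50 = 5 - 50 = -45)
V(t) = 40 (V(t) = 28 - 4*(-3) = 28 + 12 = 40)
D(Z, F) = 40 - F
S*D(-5, 2) + A = -45*(40 - 1*2) + 596/135 = -45*(40 - 2) + 596/135 = -45*38 + 596/135 = -1710 + 596/135 = -230254/135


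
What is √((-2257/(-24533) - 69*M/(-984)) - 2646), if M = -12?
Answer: I*√10711291941704974/2011706 ≈ 51.447*I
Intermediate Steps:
√((-2257/(-24533) - 69*M/(-984)) - 2646) = √((-2257/(-24533) - 69*(-12)/(-984)) - 2646) = √((-2257*(-1/24533) + 828*(-1/984)) - 2646) = √((2257/24533 - 69/82) - 2646) = √(-1507703/2011706 - 2646) = √(-5324481779/2011706) = I*√10711291941704974/2011706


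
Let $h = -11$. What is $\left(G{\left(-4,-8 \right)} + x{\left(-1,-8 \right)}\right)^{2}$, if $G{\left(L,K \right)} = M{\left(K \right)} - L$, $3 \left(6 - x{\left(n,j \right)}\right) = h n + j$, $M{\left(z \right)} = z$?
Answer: $1$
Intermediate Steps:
$x{\left(n,j \right)} = 6 - \frac{j}{3} + \frac{11 n}{3}$ ($x{\left(n,j \right)} = 6 - \frac{- 11 n + j}{3} = 6 - \frac{j - 11 n}{3} = 6 - \left(- \frac{11 n}{3} + \frac{j}{3}\right) = 6 - \frac{j}{3} + \frac{11 n}{3}$)
$G{\left(L,K \right)} = K - L$
$\left(G{\left(-4,-8 \right)} + x{\left(-1,-8 \right)}\right)^{2} = \left(\left(-8 - -4\right) + \left(6 - - \frac{8}{3} + \frac{11}{3} \left(-1\right)\right)\right)^{2} = \left(\left(-8 + 4\right) + \left(6 + \frac{8}{3} - \frac{11}{3}\right)\right)^{2} = \left(-4 + 5\right)^{2} = 1^{2} = 1$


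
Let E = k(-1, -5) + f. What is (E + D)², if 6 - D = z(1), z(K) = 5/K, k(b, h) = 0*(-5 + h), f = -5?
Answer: 16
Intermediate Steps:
k(b, h) = 0
D = 1 (D = 6 - 5/1 = 6 - 5 = 1)
E = -5 (E = 0 - 5 = -5)
(E + D)² = (-5 + 1)² = (-4)² = 16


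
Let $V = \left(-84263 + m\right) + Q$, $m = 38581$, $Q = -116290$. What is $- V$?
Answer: $161972$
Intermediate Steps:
$V = -161972$ ($V = \left(-84263 + 38581\right) - 116290 = -45682 - 116290 = -161972$)
$- V = \left(-1\right) \left(-161972\right) = 161972$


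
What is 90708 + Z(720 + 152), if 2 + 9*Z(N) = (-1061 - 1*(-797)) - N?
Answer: 815234/9 ≈ 90582.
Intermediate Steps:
Z(N) = -266/9 - N/9 (Z(N) = -2/9 + ((-1061 - 1*(-797)) - N)/9 = -2/9 + ((-1061 + 797) - N)/9 = -2/9 + (-264 - N)/9 = -2/9 + (-88/3 - N/9) = -266/9 - N/9)
90708 + Z(720 + 152) = 90708 + (-266/9 - (720 + 152)/9) = 90708 + (-266/9 - ⅑*872) = 90708 + (-266/9 - 872/9) = 90708 - 1138/9 = 815234/9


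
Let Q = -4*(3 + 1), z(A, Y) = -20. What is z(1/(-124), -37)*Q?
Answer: 320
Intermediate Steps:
Q = -16 (Q = -4*4 = -16)
z(1/(-124), -37)*Q = -20*(-16) = 320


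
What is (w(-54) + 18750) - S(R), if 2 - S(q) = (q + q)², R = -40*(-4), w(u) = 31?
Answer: 121179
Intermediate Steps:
R = 160
S(q) = 2 - 4*q² (S(q) = 2 - (q + q)² = 2 - (2*q)² = 2 - 4*q²)
(w(-54) + 18750) - S(R) = (31 + 18750) - (2 - 4*160²) = 18781 - (2 - 4*25600) = 18781 - (2 - 102400) = 18781 - 1*(-102398) = 18781 + 102398 = 121179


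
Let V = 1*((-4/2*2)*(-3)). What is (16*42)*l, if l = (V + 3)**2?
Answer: 151200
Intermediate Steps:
V = 12 (V = 1*((-4*1/2*2)*(-3)) = 1*(-2*2*(-3)) = 1*(-4*(-3)) = 1*12 = 12)
l = 225 (l = (12 + 3)**2 = 15**2 = 225)
(16*42)*l = (16*42)*225 = 672*225 = 151200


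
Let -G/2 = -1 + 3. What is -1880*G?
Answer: 7520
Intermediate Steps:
G = -4 (G = -2*(-1 + 3) = -2*2 = -4)
-1880*G = -1880*(-4) = 7520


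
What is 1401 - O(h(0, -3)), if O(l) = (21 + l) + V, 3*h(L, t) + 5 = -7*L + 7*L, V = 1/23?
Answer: 95332/69 ≈ 1381.6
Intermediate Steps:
V = 1/23 ≈ 0.043478
h(L, t) = -5/3 (h(L, t) = -5/3 + (-7*L + 7*L)/3 = -5/3 + (⅓)*0 = -5/3 + 0 = -5/3)
O(l) = 484/23 + l (O(l) = (21 + l) + 1/23 = 484/23 + l)
1401 - O(h(0, -3)) = 1401 - (484/23 - 5/3) = 1401 - 1*1337/69 = 1401 - 1337/69 = 95332/69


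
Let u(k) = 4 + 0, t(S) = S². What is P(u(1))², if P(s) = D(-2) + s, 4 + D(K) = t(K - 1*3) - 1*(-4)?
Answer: 841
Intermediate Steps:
D(K) = (-3 + K)² (D(K) = -4 + ((K - 1*3)² - 1*(-4)) = -4 + ((K - 3)² + 4) = -4 + ((-3 + K)² + 4) = -4 + (4 + (-3 + K)²) = (-3 + K)²)
u(k) = 4
P(s) = 25 + s (P(s) = (-3 - 2)² + s = (-5)² + s = 25 + s)
P(u(1))² = (25 + 4)² = 29² = 841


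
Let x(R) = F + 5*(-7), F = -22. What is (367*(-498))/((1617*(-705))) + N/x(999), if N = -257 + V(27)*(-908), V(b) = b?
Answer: 3139029563/7219905 ≈ 434.77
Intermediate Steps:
x(R) = -57 (x(R) = -22 + 5*(-7) = -22 - 35 = -57)
N = -24773 (N = -257 + 27*(-908) = -257 - 24516 = -24773)
(367*(-498))/((1617*(-705))) + N/x(999) = (367*(-498))/((1617*(-705))) - 24773/(-57) = -182766/(-1139985) - 24773*(-1/57) = -182766*(-1/1139985) + 24773/57 = 60922/379995 + 24773/57 = 3139029563/7219905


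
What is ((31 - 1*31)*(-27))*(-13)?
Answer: 0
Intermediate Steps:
((31 - 1*31)*(-27))*(-13) = ((31 - 31)*(-27))*(-13) = (0*(-27))*(-13) = 0*(-13) = 0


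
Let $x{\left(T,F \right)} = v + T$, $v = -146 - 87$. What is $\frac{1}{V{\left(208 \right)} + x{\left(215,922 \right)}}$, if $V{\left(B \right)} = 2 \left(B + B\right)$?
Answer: $\frac{1}{814} \approx 0.0012285$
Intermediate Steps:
$v = -233$ ($v = -146 - 87 = -233$)
$x{\left(T,F \right)} = -233 + T$
$V{\left(B \right)} = 4 B$ ($V{\left(B \right)} = 2 \cdot 2 B = 4 B$)
$\frac{1}{V{\left(208 \right)} + x{\left(215,922 \right)}} = \frac{1}{4 \cdot 208 + \left(-233 + 215\right)} = \frac{1}{832 - 18} = \frac{1}{814}$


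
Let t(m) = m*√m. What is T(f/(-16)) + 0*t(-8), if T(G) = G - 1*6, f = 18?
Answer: -57/8 ≈ -7.1250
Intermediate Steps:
T(G) = -6 + G (T(G) = G - 6 = -6 + G)
t(m) = m^(3/2)
T(f/(-16)) + 0*t(-8) = (-6 + 18/(-16)) + 0*(-8)^(3/2) = (-6 + 18*(-1/16)) + 0*(-16*I*√2) = (-6 - 9/8) + 0 = -57/8 + 0 = -57/8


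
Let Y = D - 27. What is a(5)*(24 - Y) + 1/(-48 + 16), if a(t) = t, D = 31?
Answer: 3199/32 ≈ 99.969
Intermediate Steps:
Y = 4 (Y = 31 - 27 = 4)
a(5)*(24 - Y) + 1/(-48 + 16) = 5*(24 - 1*4) + 1/(-48 + 16) = 5*(24 - 4) + 1/(-32) = 5*20 - 1/32 = 100 - 1/32 = 3199/32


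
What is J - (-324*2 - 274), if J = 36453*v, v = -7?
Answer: -254249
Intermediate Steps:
J = -255171 (J = 36453*(-7) = -255171)
J - (-324*2 - 274) = -255171 - (-324*2 - 274) = -255171 - (-648 - 274) = -255171 - 1*(-922) = -255171 + 922 = -254249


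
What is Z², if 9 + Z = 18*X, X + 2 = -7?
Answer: 29241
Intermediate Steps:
X = -9 (X = -2 - 7 = -9)
Z = -171 (Z = -9 + 18*(-9) = -9 - 162 = -171)
Z² = (-171)² = 29241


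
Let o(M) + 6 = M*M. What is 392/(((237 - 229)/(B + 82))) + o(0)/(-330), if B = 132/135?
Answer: 402527/99 ≈ 4065.9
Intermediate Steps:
o(M) = -6 + M**2 (o(M) = -6 + M*M = -6 + M**2)
B = 44/45 (B = 132*(1/135) = 44/45 ≈ 0.97778)
392/(((237 - 229)/(B + 82))) + o(0)/(-330) = 392/(((237 - 229)/(44/45 + 82))) + (-6 + 0**2)/(-330) = 392/((8/(3734/45))) + (-6 + 0)*(-1/330) = 392/((8*(45/3734))) - 6*(-1/330) = 392/(180/1867) + 1/55 = 392*(1867/180) + 1/55 = 182966/45 + 1/55 = 402527/99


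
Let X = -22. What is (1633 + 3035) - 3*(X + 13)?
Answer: 4695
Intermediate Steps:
(1633 + 3035) - 3*(X + 13) = (1633 + 3035) - 3*(-22 + 13) = 4668 - 3*(-9) = 4668 + 27 = 4695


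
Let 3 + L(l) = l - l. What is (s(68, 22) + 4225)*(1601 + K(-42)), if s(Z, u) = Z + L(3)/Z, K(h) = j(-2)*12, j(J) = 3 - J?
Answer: 484880781/68 ≈ 7.1306e+6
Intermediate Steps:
K(h) = 60 (K(h) = (3 - 1*(-2))*12 = (3 + 2)*12 = 5*12 = 60)
L(l) = -3 (L(l) = -3 + (l - l) = -3 + 0 = -3)
s(Z, u) = Z - 3/Z
(s(68, 22) + 4225)*(1601 + K(-42)) = ((68 - 3/68) + 4225)*(1601 + 60) = ((68 - 3*1/68) + 4225)*1661 = ((68 - 3/68) + 4225)*1661 = (4621/68 + 4225)*1661 = (291921/68)*1661 = 484880781/68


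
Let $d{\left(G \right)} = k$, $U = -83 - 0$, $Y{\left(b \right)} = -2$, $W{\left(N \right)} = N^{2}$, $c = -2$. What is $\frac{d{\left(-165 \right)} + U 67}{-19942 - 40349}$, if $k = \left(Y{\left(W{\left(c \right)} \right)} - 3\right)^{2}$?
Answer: $\frac{5536}{60291} \approx 0.091821$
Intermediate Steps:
$U = -83$ ($U = -83 + 0 = -83$)
$k = 25$ ($k = \left(-2 - 3\right)^{2} = \left(-5\right)^{2} = 25$)
$d{\left(G \right)} = 25$
$\frac{d{\left(-165 \right)} + U 67}{-19942 - 40349} = \frac{25 - 5561}{-19942 - 40349} = \frac{25 - 5561}{-60291} = \left(-5536\right) \left(- \frac{1}{60291}\right) = \frac{5536}{60291}$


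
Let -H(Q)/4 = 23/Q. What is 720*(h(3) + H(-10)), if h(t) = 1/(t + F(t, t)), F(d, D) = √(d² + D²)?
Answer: 6384 + 240*√2 ≈ 6723.4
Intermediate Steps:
H(Q) = -92/Q
F(d, D) = √(D² + d²)
h(t) = 1/(t + √2*√(t²)) (h(t) = 1/(t + √(t² + t²)) = 1/(t + √(2*t²)) = 1/(t + √2*√(t²)))
720*(h(3) + H(-10)) = 720*(1/(3 + √2*√(3²)) - 92/(-10)) = 720*(1/(3 + √2*√9) - 92*(-⅒)) = 720*(1/(3 + √2*3) + 46/5) = 720*(1/(3 + 3*√2) + 46/5) = 720*(46/5 + 1/(3 + 3*√2)) = 6624 + 720/(3 + 3*√2)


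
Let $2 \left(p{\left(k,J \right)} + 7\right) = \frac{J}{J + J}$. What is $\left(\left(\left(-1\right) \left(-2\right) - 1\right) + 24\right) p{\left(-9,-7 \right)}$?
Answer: $- \frac{675}{4} \approx -168.75$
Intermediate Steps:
$p{\left(k,J \right)} = - \frac{27}{4}$ ($p{\left(k,J \right)} = -7 + \frac{\frac{1}{J + J} J}{2} = -7 + \frac{\frac{1}{2 J} J}{2} = -7 + \frac{1}{2} \cdot \frac{1}{2} = -7 + \frac{1}{4} = - \frac{27}{4}$)
$\left(\left(\left(-1\right) \left(-2\right) - 1\right) + 24\right) p{\left(-9,-7 \right)} = \left(\left(\left(-1\right) \left(-2\right) - 1\right) + 24\right) \left(- \frac{27}{4}\right) = \left(\left(2 - 1\right) + 24\right) \left(- \frac{27}{4}\right) = \left(1 + 24\right) \left(- \frac{27}{4}\right) = 25 \left(- \frac{27}{4}\right) = - \frac{675}{4}$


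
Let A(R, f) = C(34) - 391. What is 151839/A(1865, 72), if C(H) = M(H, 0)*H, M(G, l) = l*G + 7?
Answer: -16871/17 ≈ -992.41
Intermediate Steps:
M(G, l) = 7 + G*l (M(G, l) = G*l + 7 = 7 + G*l)
C(H) = 7*H (C(H) = (7 + H*0)*H = (7 + 0)*H = 7*H)
A(R, f) = -153 (A(R, f) = 7*34 - 391 = 238 - 391 = -153)
151839/A(1865, 72) = 151839/(-153) = 151839*(-1/153) = -16871/17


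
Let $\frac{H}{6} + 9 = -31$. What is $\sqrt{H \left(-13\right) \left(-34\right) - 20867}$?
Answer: $i \sqrt{126947} \approx 356.3 i$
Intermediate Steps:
$H = -240$ ($H = -54 + 6 \left(-31\right) = -54 - 186 = -240$)
$\sqrt{H \left(-13\right) \left(-34\right) - 20867} = \sqrt{\left(-240\right) \left(-13\right) \left(-34\right) - 20867} = \sqrt{3120 \left(-34\right) - 20867} = \sqrt{-106080 - 20867} = \sqrt{-126947} = i \sqrt{126947}$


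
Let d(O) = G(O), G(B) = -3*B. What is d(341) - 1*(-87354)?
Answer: 86331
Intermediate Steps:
d(O) = -3*O
d(341) - 1*(-87354) = -3*341 - 1*(-87354) = -1023 + 87354 = 86331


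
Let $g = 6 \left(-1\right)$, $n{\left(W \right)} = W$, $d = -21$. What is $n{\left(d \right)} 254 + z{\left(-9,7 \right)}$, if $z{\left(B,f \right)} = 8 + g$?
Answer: $-5332$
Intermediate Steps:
$g = -6$
$z{\left(B,f \right)} = 2$ ($z{\left(B,f \right)} = 8 - 6 = 2$)
$n{\left(d \right)} 254 + z{\left(-9,7 \right)} = \left(-21\right) 254 + 2 = -5334 + 2 = -5332$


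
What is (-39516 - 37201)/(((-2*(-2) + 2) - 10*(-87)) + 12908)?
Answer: -76717/13784 ≈ -5.5657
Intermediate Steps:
(-39516 - 37201)/(((-2*(-2) + 2) - 10*(-87)) + 12908) = -76717/(((4 + 2) + 870) + 12908) = -76717/((6 + 870) + 12908) = -76717/(876 + 12908) = -76717/13784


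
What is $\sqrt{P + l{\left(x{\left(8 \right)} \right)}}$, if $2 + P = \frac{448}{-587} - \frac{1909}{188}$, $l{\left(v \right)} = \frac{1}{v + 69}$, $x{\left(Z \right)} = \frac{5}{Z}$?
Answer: $\frac{i \sqrt{12188105586825155}}{30734146} \approx 3.5921 i$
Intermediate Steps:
$l{\left(v \right)} = \frac{1}{69 + v}$
$P = - \frac{1425519}{110356}$ ($P = -2 + \left(\frac{448}{-587} - \frac{1909}{188}\right) = -2 + \left(448 \left(- \frac{1}{587}\right) - \frac{1909}{188}\right) = -2 - \frac{1204807}{110356} = - \frac{1425519}{110356} \approx -12.917$)
$\sqrt{P + l{\left(x{\left(8 \right)} \right)}} = \sqrt{- \frac{1425519}{110356} + \frac{1}{69 + \frac{5}{8}}} = \sqrt{- \frac{1425519}{110356} + \frac{1}{\frac{557}{8}}} = \sqrt{- \frac{1425519}{110356} + \frac{8}{557}} = \sqrt{- \frac{793131235}{61468292}} = \frac{i \sqrt{12188105586825155}}{30734146}$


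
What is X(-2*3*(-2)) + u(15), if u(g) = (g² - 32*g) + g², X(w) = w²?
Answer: 114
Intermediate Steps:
u(g) = -32*g + 2*g²
X(-2*3*(-2)) + u(15) = (-2*3*(-2))² + 2*15*(-16 + 15) = (-6*(-2))² + 2*15*(-1) = 12² - 30 = 144 - 30 = 114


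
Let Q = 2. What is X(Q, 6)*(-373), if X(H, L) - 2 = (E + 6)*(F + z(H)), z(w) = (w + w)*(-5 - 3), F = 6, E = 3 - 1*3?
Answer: 57442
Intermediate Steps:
E = 0 (E = 3 - 3 = 0)
z(w) = -16*w (z(w) = (2*w)*(-8) = -16*w)
X(H, L) = 38 - 96*H (X(H, L) = 2 + (0 + 6)*(6 - 16*H) = 2 + 6*(6 - 16*H) = 2 + (36 - 96*H) = 38 - 96*H)
X(Q, 6)*(-373) = (38 - 96*2)*(-373) = (38 - 192)*(-373) = -154*(-373) = 57442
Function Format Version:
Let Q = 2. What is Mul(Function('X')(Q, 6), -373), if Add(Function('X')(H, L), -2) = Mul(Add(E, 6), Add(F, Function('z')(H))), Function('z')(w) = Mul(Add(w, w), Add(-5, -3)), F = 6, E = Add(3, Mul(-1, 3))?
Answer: 57442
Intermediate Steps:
E = 0 (E = Add(3, -3) = 0)
Function('z')(w) = Mul(-16, w) (Function('z')(w) = Mul(Mul(2, w), -8) = Mul(-16, w))
Function('X')(H, L) = Add(38, Mul(-96, H)) (Function('X')(H, L) = Add(2, Mul(Add(0, 6), Add(6, Mul(-16, H)))) = Add(2, Mul(6, Add(6, Mul(-16, H)))) = Add(2, Add(36, Mul(-96, H))) = Add(38, Mul(-96, H)))
Mul(Function('X')(Q, 6), -373) = Mul(Add(38, Mul(-96, 2)), -373) = Mul(Add(38, -192), -373) = Mul(-154, -373) = 57442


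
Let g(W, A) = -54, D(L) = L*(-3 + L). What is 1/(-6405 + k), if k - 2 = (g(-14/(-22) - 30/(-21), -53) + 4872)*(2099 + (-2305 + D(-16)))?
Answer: 1/465761 ≈ 2.1470e-6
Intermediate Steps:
k = 472166 (k = 2 + (-54 + 4872)*(2099 + (-2305 - 16*(-3 - 16))) = 2 + 4818*(2099 + (-2305 - 16*(-19))) = 2 + 4818*(2099 + (-2305 + 304)) = 2 + 4818*(2099 - 2001) = 2 + 4818*98 = 2 + 472164 = 472166)
1/(-6405 + k) = 1/(-6405 + 472166) = 1/465761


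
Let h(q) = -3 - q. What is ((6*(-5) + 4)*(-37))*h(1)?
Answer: -3848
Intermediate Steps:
((6*(-5) + 4)*(-37))*h(1) = ((6*(-5) + 4)*(-37))*(-3 - 1*1) = ((-30 + 4)*(-37))*(-3 - 1) = -26*(-37)*(-4) = 962*(-4) = -3848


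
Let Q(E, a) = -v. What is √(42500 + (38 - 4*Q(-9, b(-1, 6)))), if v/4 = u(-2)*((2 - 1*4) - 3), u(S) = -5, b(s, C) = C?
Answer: √42938 ≈ 207.21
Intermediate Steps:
v = 100 (v = 4*(-5*((2 - 1*4) - 3)) = 4*(-5*((2 - 4) - 3)) = 4*(-5*(-2 - 3)) = 4*(-5*(-5)) = 4*25 = 100)
Q(E, a) = -100 (Q(E, a) = -1*100 = -100)
√(42500 + (38 - 4*Q(-9, b(-1, 6)))) = √(42500 + (38 - 4*(-100))) = √(42500 + (38 + 400)) = √(42500 + 438) = √42938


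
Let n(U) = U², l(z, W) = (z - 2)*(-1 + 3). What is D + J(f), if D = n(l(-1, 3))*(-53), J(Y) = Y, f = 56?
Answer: -1852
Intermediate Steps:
l(z, W) = -4 + 2*z (l(z, W) = (-2 + z)*2 = -4 + 2*z)
D = -1908 (D = (-4 + 2*(-1))²*(-53) = (-4 - 2)²*(-53) = (-6)²*(-53) = 36*(-53) = -1908)
D + J(f) = -1908 + 56 = -1852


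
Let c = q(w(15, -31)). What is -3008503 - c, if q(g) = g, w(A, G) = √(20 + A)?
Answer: -3008503 - √35 ≈ -3.0085e+6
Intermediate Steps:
c = √35 (c = √(20 + 15) = √35 ≈ 5.9161)
-3008503 - c = -3008503 - √35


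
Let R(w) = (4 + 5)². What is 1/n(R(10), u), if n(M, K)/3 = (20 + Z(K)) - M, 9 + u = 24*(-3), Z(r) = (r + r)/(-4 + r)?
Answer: -85/15069 ≈ -0.0056407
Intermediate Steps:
Z(r) = 2*r/(-4 + r) (Z(r) = (2*r)/(-4 + r) = 2*r/(-4 + r))
R(w) = 81 (R(w) = 9² = 81)
u = -81 (u = -9 + 24*(-3) = -9 - 72 = -81)
n(M, K) = 60 - 3*M + 6*K/(-4 + K) (n(M, K) = 3*((20 + 2*K/(-4 + K)) - M) = 3*(20 - M + 2*K/(-4 + K)) = 60 - 3*M + 6*K/(-4 + K))
1/n(R(10), u) = 1/(3*(2*(-81) + (-4 - 81)*(20 - 1*81))/(-4 - 81)) = 1/(3*(-162 - 85*(20 - 81))/(-85)) = 1/(3*(-1/85)*(-162 - 85*(-61))) = 1/(3*(-1/85)*(-162 + 5185)) = 1/(3*(-1/85)*5023) = 1/(-15069/85) = -85/15069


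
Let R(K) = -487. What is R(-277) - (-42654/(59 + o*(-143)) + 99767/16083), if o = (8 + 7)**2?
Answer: -127718077045/258260814 ≈ -494.53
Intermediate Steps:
o = 225 (o = 15**2 = 225)
R(-277) - (-42654/(59 + o*(-143)) + 99767/16083) = -487 - (-42654/(59 + 225*(-143)) + 99767/16083) = -487 - (-42654/(59 - 32175) + 99767*(1/16083)) = -487 - (-42654/(-32116) + 99767/16083) = -487 - (-42654*(-1/32116) + 99767/16083) = -487 - (21327/16058 + 99767/16083) = -487 - 1*1945060627/258260814 = -487 - 1945060627/258260814 = -127718077045/258260814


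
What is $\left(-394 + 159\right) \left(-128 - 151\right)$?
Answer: $65565$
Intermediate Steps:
$\left(-394 + 159\right) \left(-128 - 151\right) = \left(-235\right) \left(-279\right) = 65565$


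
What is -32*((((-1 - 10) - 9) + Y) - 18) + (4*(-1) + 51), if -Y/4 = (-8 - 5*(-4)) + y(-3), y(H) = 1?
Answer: 2927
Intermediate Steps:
Y = -52 (Y = -4*((-8 - 5*(-4)) + 1) = -4*((-8 + 20) + 1) = -4*(12 + 1) = -4*13 = -52)
-32*((((-1 - 10) - 9) + Y) - 18) + (4*(-1) + 51) = -32*((((-1 - 10) - 9) - 52) - 18) + (4*(-1) + 51) = -32*(((-11 - 9) - 52) - 18) + (-4 + 51) = -32*((-20 - 52) - 18) + 47 = -32*(-72 - 18) + 47 = -32*(-90) + 47 = 2880 + 47 = 2927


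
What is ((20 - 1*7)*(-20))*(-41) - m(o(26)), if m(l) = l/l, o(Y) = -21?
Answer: 10659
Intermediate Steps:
m(l) = 1
((20 - 1*7)*(-20))*(-41) - m(o(26)) = ((20 - 1*7)*(-20))*(-41) - 1*1 = ((20 - 7)*(-20))*(-41) - 1 = (13*(-20))*(-41) - 1 = -260*(-41) - 1 = 10660 - 1 = 10659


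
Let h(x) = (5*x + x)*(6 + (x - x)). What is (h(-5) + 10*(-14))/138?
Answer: -160/69 ≈ -2.3188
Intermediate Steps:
h(x) = 36*x (h(x) = (6*x)*(6 + 0) = (6*x)*6 = 36*x)
(h(-5) + 10*(-14))/138 = (36*(-5) + 10*(-14))/138 = (-180 - 140)*(1/138) = -320*1/138 = -160/69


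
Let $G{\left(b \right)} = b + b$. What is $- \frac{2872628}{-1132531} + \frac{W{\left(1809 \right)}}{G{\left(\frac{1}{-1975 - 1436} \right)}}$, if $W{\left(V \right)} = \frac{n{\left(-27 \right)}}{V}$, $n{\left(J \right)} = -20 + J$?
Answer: $\frac{21328571159}{455277462} \approx 46.847$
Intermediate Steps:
$W{\left(V \right)} = - \frac{47}{V}$ ($W{\left(V \right)} = \frac{-20 - 27}{V} = - \frac{47}{V}$)
$G{\left(b \right)} = 2 b$
$- \frac{2872628}{-1132531} + \frac{W{\left(1809 \right)}}{G{\left(\frac{1}{-1975 - 1436} \right)}} = - \frac{2872628}{-1132531} + \frac{\left(-47\right) \frac{1}{1809}}{2 \frac{1}{-1975 - 1436}} = \left(-2872628\right) \left(- \frac{1}{1132531}\right) + \frac{\left(-47\right) \frac{1}{1809}}{2 \frac{1}{-3411}} = \frac{2872628}{1132531} - \frac{47}{1809 \cdot 2 \left(- \frac{1}{3411}\right)} = \frac{2872628}{1132531} - \frac{47}{1809 \left(- \frac{2}{3411}\right)} = \frac{2872628}{1132531} - - \frac{17813}{402} = \frac{2872628}{1132531} + \frac{17813}{402} = \frac{21328571159}{455277462}$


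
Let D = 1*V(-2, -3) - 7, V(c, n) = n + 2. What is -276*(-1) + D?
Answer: 268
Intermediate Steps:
V(c, n) = 2 + n
D = -8 (D = 1*(2 - 3) - 7 = 1*(-1) - 7 = -1 - 7 = -8)
-276*(-1) + D = -276*(-1) - 8 = 276 - 8 = 268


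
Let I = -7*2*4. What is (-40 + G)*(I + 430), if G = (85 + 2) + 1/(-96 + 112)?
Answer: 140811/8 ≈ 17601.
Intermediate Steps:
G = 1393/16 (G = 87 + 1/16 = 1393/16 ≈ 87.063)
I = -56 (I = -14*4 = -56)
(-40 + G)*(I + 430) = (-40 + 1393/16)*(-56 + 430) = (753/16)*374 = 140811/8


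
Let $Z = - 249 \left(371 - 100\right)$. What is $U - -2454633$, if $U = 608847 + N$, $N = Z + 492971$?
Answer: $3488972$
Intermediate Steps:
$Z = -67479$ ($Z = \left(-249\right) 271 = -67479$)
$N = 425492$ ($N = -67479 + 492971 = 425492$)
$U = 1034339$ ($U = 608847 + 425492 = 1034339$)
$U - -2454633 = 1034339 - -2454633 = 1034339 + 2454633 = 3488972$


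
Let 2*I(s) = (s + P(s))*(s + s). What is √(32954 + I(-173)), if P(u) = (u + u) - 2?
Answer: √123087 ≈ 350.84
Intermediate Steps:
P(u) = -2 + 2*u (P(u) = 2*u - 2 = -2 + 2*u)
I(s) = s*(-2 + 3*s) (I(s) = ((s + (-2 + 2*s))*(s + s))/2 = ((-2 + 3*s)*(2*s))/2 = (2*s*(-2 + 3*s))/2 = s*(-2 + 3*s))
√(32954 + I(-173)) = √(32954 - 173*(-2 + 3*(-173))) = √(32954 - 173*(-2 - 519)) = √(32954 - 173*(-521)) = √(32954 + 90133) = √123087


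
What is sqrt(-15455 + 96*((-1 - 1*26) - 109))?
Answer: I*sqrt(28511) ≈ 168.85*I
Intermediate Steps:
sqrt(-15455 + 96*((-1 - 1*26) - 109)) = sqrt(-15455 + 96*((-1 - 26) - 109)) = sqrt(-15455 + 96*(-27 - 109)) = sqrt(-15455 + 96*(-136)) = sqrt(-15455 - 13056) = sqrt(-28511) = I*sqrt(28511)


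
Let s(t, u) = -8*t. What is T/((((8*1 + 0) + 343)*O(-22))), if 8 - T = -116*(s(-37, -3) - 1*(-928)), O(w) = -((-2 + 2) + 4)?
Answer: -35498/351 ≈ -101.13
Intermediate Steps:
O(w) = -4 (O(w) = -(0 + 4) = -1*4 = -4)
T = 141992 (T = 8 - (-116)*(-8*(-37) - 1*(-928)) = 8 - (-116)*(296 + 928) = 8 - (-116)*1224 = 8 - 1*(-141984) = 8 + 141984 = 141992)
T/((((8*1 + 0) + 343)*O(-22))) = 141992/((((8*1 + 0) + 343)*(-4))) = 141992/((((8 + 0) + 343)*(-4))) = 141992/(((8 + 343)*(-4))) = 141992/((351*(-4))) = 141992/(-1404) = 141992*(-1/1404) = -35498/351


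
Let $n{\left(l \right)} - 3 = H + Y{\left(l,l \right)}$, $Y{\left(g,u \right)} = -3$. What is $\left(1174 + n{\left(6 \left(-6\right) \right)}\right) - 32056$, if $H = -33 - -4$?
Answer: $-30911$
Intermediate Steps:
$H = -29$ ($H = -33 + 4 = -29$)
$n{\left(l \right)} = -29$ ($n{\left(l \right)} = 3 - 32 = -29$)
$\left(1174 + n{\left(6 \left(-6\right) \right)}\right) - 32056 = \left(1174 - 29\right) - 32056 = 1145 - 32056 = -30911$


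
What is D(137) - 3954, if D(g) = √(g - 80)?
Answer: -3954 + √57 ≈ -3946.4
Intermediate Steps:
D(g) = √(-80 + g)
D(137) - 3954 = √(-80 + 137) - 3954 = √57 - 3954 = -3954 + √57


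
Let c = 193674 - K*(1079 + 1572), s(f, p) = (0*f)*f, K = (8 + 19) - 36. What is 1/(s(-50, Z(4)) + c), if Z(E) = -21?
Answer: 1/217533 ≈ 4.5970e-6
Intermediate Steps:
K = -9 (K = 27 - 36 = -9)
s(f, p) = 0 (s(f, p) = 0*f = 0)
c = 217533 (c = 193674 - (-9)*(1079 + 1572) = 193674 - (-9)*2651 = 193674 - 1*(-23859) = 193674 + 23859 = 217533)
1/(s(-50, Z(4)) + c) = 1/(0 + 217533) = 1/217533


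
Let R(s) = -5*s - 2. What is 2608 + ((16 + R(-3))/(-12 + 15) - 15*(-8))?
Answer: 8213/3 ≈ 2737.7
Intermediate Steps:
R(s) = -2 - 5*s
2608 + ((16 + R(-3))/(-12 + 15) - 15*(-8)) = 2608 + ((16 + (-2 - 5*(-3)))/(-12 + 15) - 15*(-8)) = 2608 + ((16 + (-2 + 15))/3 + 120) = 2608 + ((16 + 13)*(⅓) + 120) = 2608 + (29*(⅓) + 120) = 2608 + (29/3 + 120) = 2608 + 389/3 = 8213/3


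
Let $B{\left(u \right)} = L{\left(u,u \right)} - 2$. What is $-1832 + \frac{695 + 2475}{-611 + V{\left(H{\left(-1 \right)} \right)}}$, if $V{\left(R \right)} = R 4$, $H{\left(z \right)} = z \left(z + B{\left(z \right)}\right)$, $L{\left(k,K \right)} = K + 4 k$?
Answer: $- \frac{1063898}{579} \approx -1837.5$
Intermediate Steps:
$B{\left(u \right)} = -2 + 5 u$ ($B{\left(u \right)} = \left(u + 4 u\right) - 2 = 5 u - 2 = -2 + 5 u$)
$H{\left(z \right)} = z \left(-2 + 6 z\right)$ ($H{\left(z \right)} = z \left(z + \left(-2 + 5 z\right)\right) = z \left(-2 + 6 z\right)$)
$V{\left(R \right)} = 4 R$
$-1832 + \frac{695 + 2475}{-611 + V{\left(H{\left(-1 \right)} \right)}} = -1832 + \frac{695 + 2475}{-611 + 4 \cdot 2 \left(-1\right) \left(-1 + 3 \left(-1\right)\right)} = -1832 + \frac{3170}{-611 + 4 \cdot 2 \left(-1\right) \left(-1 - 3\right)} = -1832 + \frac{3170}{-611 + 4 \cdot 2 \left(-1\right) \left(-4\right)} = -1832 + \frac{3170}{-611 + 4 \cdot 8} = -1832 + \frac{3170}{-611 + 32} = -1832 + \frac{3170}{-579} = -1832 + 3170 \left(- \frac{1}{579}\right) = -1832 - \frac{3170}{579} = - \frac{1063898}{579}$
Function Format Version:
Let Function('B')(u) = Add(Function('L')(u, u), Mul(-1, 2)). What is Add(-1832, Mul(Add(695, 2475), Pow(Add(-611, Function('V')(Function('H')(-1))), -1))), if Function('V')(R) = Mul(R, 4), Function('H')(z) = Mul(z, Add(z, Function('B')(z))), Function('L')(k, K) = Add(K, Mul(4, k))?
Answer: Rational(-1063898, 579) ≈ -1837.5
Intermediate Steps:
Function('B')(u) = Add(-2, Mul(5, u)) (Function('B')(u) = Add(Add(u, Mul(4, u)), Mul(-1, 2)) = Add(Mul(5, u), -2) = Add(-2, Mul(5, u)))
Function('H')(z) = Mul(z, Add(-2, Mul(6, z))) (Function('H')(z) = Mul(z, Add(z, Add(-2, Mul(5, z)))) = Mul(z, Add(-2, Mul(6, z))))
Function('V')(R) = Mul(4, R)
Add(-1832, Mul(Add(695, 2475), Pow(Add(-611, Function('V')(Function('H')(-1))), -1))) = Add(-1832, Mul(Add(695, 2475), Pow(Add(-611, Mul(4, Mul(2, -1, Add(-1, Mul(3, -1))))), -1))) = Add(-1832, Mul(3170, Pow(Add(-611, Mul(4, Mul(2, -1, Add(-1, -3)))), -1))) = Add(-1832, Mul(3170, Pow(Add(-611, Mul(4, Mul(2, -1, -4))), -1))) = Add(-1832, Mul(3170, Pow(Add(-611, Mul(4, 8)), -1))) = Add(-1832, Mul(3170, Pow(Add(-611, 32), -1))) = Add(-1832, Mul(3170, Pow(-579, -1))) = Add(-1832, Mul(3170, Rational(-1, 579))) = Add(-1832, Rational(-3170, 579)) = Rational(-1063898, 579)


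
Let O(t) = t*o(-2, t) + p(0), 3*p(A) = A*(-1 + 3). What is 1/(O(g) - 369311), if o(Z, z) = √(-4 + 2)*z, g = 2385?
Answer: -369311/64848197915971 - 5688225*I*√2/64848197915971 ≈ -5.695e-9 - 1.2405e-7*I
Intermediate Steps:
o(Z, z) = I*z*√2 (o(Z, z) = √(-2)*z = (I*√2)*z = I*z*√2)
p(A) = 2*A/3 (p(A) = (A*(-1 + 3))/3 = (A*2)/3 = (2*A)/3 = 2*A/3)
O(t) = I*√2*t² (O(t) = t*(I*t*√2) + (⅔)*0 = I*√2*t² + 0 = I*√2*t²)
1/(O(g) - 369311) = 1/(I*√2*2385² - 369311) = 1/(I*√2*5688225 - 369311) = 1/(5688225*I*√2 - 369311) = 1/(-369311 + 5688225*I*√2)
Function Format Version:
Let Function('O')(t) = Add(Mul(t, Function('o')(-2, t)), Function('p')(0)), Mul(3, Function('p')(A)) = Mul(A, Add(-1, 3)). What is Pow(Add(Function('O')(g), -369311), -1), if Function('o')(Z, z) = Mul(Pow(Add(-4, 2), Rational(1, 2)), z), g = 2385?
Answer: Add(Rational(-369311, 64848197915971), Mul(Rational(-5688225, 64848197915971), I, Pow(2, Rational(1, 2)))) ≈ Add(-5.6950e-9, Mul(-1.2405e-7, I))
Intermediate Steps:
Function('o')(Z, z) = Mul(I, z, Pow(2, Rational(1, 2))) (Function('o')(Z, z) = Mul(Pow(-2, Rational(1, 2)), z) = Mul(Mul(I, Pow(2, Rational(1, 2))), z) = Mul(I, z, Pow(2, Rational(1, 2))))
Function('p')(A) = Mul(Rational(2, 3), A) (Function('p')(A) = Mul(Rational(1, 3), Mul(A, Add(-1, 3))) = Mul(Rational(1, 3), Mul(A, 2)) = Mul(Rational(1, 3), Mul(2, A)) = Mul(Rational(2, 3), A))
Function('O')(t) = Mul(I, Pow(2, Rational(1, 2)), Pow(t, 2)) (Function('O')(t) = Add(Mul(t, Mul(I, t, Pow(2, Rational(1, 2)))), Mul(Rational(2, 3), 0)) = Add(Mul(I, Pow(2, Rational(1, 2)), Pow(t, 2)), 0) = Mul(I, Pow(2, Rational(1, 2)), Pow(t, 2)))
Pow(Add(Function('O')(g), -369311), -1) = Pow(Add(Mul(I, Pow(2, Rational(1, 2)), Pow(2385, 2)), -369311), -1) = Pow(Add(Mul(I, Pow(2, Rational(1, 2)), 5688225), -369311), -1) = Pow(Add(Mul(5688225, I, Pow(2, Rational(1, 2))), -369311), -1) = Pow(Add(-369311, Mul(5688225, I, Pow(2, Rational(1, 2)))), -1)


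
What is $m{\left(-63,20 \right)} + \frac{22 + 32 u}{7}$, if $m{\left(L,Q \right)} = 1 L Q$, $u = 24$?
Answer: $- \frac{8030}{7} \approx -1147.1$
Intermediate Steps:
$m{\left(L,Q \right)} = L Q$
$m{\left(-63,20 \right)} + \frac{22 + 32 u}{7} = \left(-63\right) 20 + \frac{22 + 32 \cdot 24}{7} = -1260 + \left(22 + 768\right) \frac{1}{7} = -1260 + 790 \cdot \frac{1}{7} = -1260 + \frac{790}{7} = - \frac{8030}{7}$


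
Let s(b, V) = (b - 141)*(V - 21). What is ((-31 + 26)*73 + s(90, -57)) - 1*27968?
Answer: -24355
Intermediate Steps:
s(b, V) = (-141 + b)*(-21 + V)
((-31 + 26)*73 + s(90, -57)) - 1*27968 = ((-31 + 26)*73 + (2961 - 141*(-57) - 21*90 - 57*90)) - 1*27968 = (-5*73 + (2961 + 8037 - 1890 - 5130)) - 27968 = (-365 + 3978) - 27968 = 3613 - 27968 = -24355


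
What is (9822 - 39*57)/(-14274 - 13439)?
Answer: -7599/27713 ≈ -0.27420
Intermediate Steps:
(9822 - 39*57)/(-14274 - 13439) = (9822 - 2223)/(-27713) = 7599*(-1/27713) = -7599/27713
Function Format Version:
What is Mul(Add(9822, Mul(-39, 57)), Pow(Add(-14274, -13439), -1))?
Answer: Rational(-7599, 27713) ≈ -0.27420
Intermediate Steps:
Mul(Add(9822, Mul(-39, 57)), Pow(Add(-14274, -13439), -1)) = Mul(Add(9822, -2223), Pow(-27713, -1)) = Mul(7599, Rational(-1, 27713)) = Rational(-7599, 27713)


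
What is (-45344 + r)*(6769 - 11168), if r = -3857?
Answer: 216435199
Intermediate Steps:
(-45344 + r)*(6769 - 11168) = (-45344 - 3857)*(6769 - 11168) = -49201*(-4399) = 216435199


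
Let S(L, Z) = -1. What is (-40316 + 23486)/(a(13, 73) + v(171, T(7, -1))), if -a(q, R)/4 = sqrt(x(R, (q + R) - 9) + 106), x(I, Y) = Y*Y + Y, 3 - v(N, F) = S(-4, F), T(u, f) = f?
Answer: 935/1358 + 1870*sqrt(382)/679 ≈ 54.516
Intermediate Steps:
v(N, F) = 4 (v(N, F) = 3 - 1*(-1) = 3 + 1 = 4)
x(I, Y) = Y + Y**2 (x(I, Y) = Y**2 + Y = Y + Y**2)
a(q, R) = -4*sqrt(106 + (-9 + R + q)*(-8 + R + q)) (a(q, R) = -4*sqrt(((q + R) - 9)*(1 + ((q + R) - 9)) + 106) = -4*sqrt(((R + q) - 9)*(1 + ((R + q) - 9)) + 106) = -4*sqrt((-9 + R + q)*(1 + (-9 + R + q)) + 106) = -4*sqrt((-9 + R + q)*(-8 + R + q) + 106) = -4*sqrt(106 + (-9 + R + q)*(-8 + R + q)))
(-40316 + 23486)/(a(13, 73) + v(171, T(7, -1))) = (-40316 + 23486)/(-4*sqrt(106 + (-9 + 73 + 13)*(-8 + 73 + 13)) + 4) = -16830/(-4*sqrt(106 + 77*78) + 4) = -16830/(-4*sqrt(106 + 6006) + 4) = -16830/(-16*sqrt(382) + 4) = -16830/(4 - 16*sqrt(382))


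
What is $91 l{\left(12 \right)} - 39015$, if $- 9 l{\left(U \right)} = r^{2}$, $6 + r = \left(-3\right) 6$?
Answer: $-44839$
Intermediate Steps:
$r = -24$ ($r = -6 - 18 = -24$)
$l{\left(U \right)} = -64$ ($l{\left(U \right)} = - \frac{\left(-24\right)^{2}}{9} = \left(- \frac{1}{9}\right) 576 = -64$)
$91 l{\left(12 \right)} - 39015 = 91 \left(-64\right) - 39015 = -5824 - 39015 = -44839$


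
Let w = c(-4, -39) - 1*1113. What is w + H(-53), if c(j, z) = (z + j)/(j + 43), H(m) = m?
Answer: -45517/39 ≈ -1167.1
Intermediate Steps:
c(j, z) = (j + z)/(43 + j)
w = -43450/39 (w = (-4 - 39)/(43 - 4) - 1*1113 = -43/39 - 1113 = -43450/39 ≈ -1114.1)
w + H(-53) = -43450/39 - 53 = -45517/39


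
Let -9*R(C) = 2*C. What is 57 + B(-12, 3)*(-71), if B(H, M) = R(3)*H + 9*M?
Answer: -2428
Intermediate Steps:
R(C) = -2*C/9
B(H, M) = 9*M - 2*H/3 (B(H, M) = (-2/9*3)*H + 9*M = -2*H/3 + 9*M = 9*M - 2*H/3)
57 + B(-12, 3)*(-71) = 57 + (9*3 - ⅔*(-12))*(-71) = 57 + (27 + 8)*(-71) = 57 + 35*(-71) = 57 - 2485 = -2428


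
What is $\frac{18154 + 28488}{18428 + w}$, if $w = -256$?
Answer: $\frac{23321}{9086} \approx 2.5667$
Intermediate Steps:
$\frac{18154 + 28488}{18428 + w} = \frac{18154 + 28488}{18428 - 256} = \frac{46642}{18172} = 46642 \cdot \frac{1}{18172} = \frac{23321}{9086}$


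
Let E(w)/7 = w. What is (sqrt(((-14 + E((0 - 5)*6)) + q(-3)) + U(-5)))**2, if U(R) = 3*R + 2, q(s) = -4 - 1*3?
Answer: -244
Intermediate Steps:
q(s) = -7 (q(s) = -4 - 3 = -7)
E(w) = 7*w
U(R) = 2 + 3*R
(sqrt(((-14 + E((0 - 5)*6)) + q(-3)) + U(-5)))**2 = (sqrt(((-14 + 7*((0 - 5)*6)) - 7) + (2 + 3*(-5))))**2 = (sqrt(((-14 + 7*(-5*6)) - 7) + (2 - 15)))**2 = (sqrt(((-14 + 7*(-30)) - 7) - 13))**2 = (sqrt(((-14 - 210) - 7) - 13))**2 = (sqrt((-224 - 7) - 13))**2 = (sqrt(-231 - 13))**2 = (sqrt(-244))**2 = (2*I*sqrt(61))**2 = -244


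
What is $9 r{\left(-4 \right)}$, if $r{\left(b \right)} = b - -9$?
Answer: $45$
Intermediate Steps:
$r{\left(b \right)} = 9 + b$ ($r{\left(b \right)} = b + 9 = 9 + b$)
$9 r{\left(-4 \right)} = 9 \left(9 - 4\right) = 9 \cdot 5 = 45$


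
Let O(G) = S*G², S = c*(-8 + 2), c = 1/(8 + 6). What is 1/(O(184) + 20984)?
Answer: 7/45320 ≈ 0.00015446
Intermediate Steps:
c = 1/14 ≈ 0.071429
S = -3/7 (S = (-8 + 2)/14 = (1/14)*(-6) = -3/7 ≈ -0.42857)
O(G) = -3*G²/7
1/(O(184) + 20984) = 1/(-3/7*184² + 20984) = 1/(-3/7*33856 + 20984) = 1/(-101568/7 + 20984) = 1/(45320/7) = 7/45320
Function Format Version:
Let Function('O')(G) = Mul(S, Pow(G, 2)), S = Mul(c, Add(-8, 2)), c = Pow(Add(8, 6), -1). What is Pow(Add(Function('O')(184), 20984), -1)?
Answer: Rational(7, 45320) ≈ 0.00015446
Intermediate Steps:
c = Rational(1, 14) (c = Pow(14, -1) = Rational(1, 14) ≈ 0.071429)
S = Rational(-3, 7) (S = Mul(Rational(1, 14), Add(-8, 2)) = Mul(Rational(1, 14), -6) = Rational(-3, 7) ≈ -0.42857)
Function('O')(G) = Mul(Rational(-3, 7), Pow(G, 2))
Pow(Add(Function('O')(184), 20984), -1) = Pow(Add(Mul(Rational(-3, 7), Pow(184, 2)), 20984), -1) = Pow(Add(Mul(Rational(-3, 7), 33856), 20984), -1) = Pow(Add(Rational(-101568, 7), 20984), -1) = Pow(Rational(45320, 7), -1) = Rational(7, 45320)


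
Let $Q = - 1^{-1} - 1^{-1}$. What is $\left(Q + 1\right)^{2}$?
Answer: $1$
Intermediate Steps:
$Q = -2$ ($Q = \left(-1\right) 1 - 1 = -1 - 1 = -2$)
$\left(Q + 1\right)^{2} = \left(-2 + 1\right)^{2} = \left(-1\right)^{2} = 1$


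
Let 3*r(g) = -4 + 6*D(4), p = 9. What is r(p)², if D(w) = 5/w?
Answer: 49/36 ≈ 1.3611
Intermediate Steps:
r(g) = 7/6 (r(g) = (-4 + 6*(5/4))/3 = (-4 + 15/2)/3 = (⅓)*(7/2) = 7/6)
r(p)² = (7/6)² = 49/36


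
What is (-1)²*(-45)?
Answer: -45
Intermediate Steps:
(-1)²*(-45) = 1*(-45) = -45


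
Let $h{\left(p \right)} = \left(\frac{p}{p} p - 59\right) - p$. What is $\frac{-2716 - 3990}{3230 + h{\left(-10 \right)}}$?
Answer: $- \frac{958}{453} \approx -2.1148$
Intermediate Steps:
$h{\left(p \right)} = -59$ ($h{\left(p \right)} = \left(1 p - 59\right) - p = \left(p - 59\right) - p = \left(-59 + p\right) - p = -59$)
$\frac{-2716 - 3990}{3230 + h{\left(-10 \right)}} = \frac{-2716 - 3990}{3230 - 59} = - \frac{6706}{3171} = \left(-6706\right) \frac{1}{3171} = - \frac{958}{453}$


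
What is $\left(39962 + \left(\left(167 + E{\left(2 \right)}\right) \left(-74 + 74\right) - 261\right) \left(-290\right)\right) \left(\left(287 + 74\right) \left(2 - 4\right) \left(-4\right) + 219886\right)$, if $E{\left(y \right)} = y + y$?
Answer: $25764258648$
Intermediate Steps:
$E{\left(y \right)} = 2 y$
$\left(39962 + \left(\left(167 + E{\left(2 \right)}\right) \left(-74 + 74\right) - 261\right) \left(-290\right)\right) \left(\left(287 + 74\right) \left(2 - 4\right) \left(-4\right) + 219886\right) = \left(39962 + \left(\left(167 + 2 \cdot 2\right) \left(-74 + 74\right) - 261\right) \left(-290\right)\right) \left(\left(287 + 74\right) \left(2 - 4\right) \left(-4\right) + 219886\right) = \left(39962 + \left(\left(167 + 4\right) 0 - 261\right) \left(-290\right)\right) \left(361 \left(\left(-2\right) \left(-4\right)\right) + 219886\right) = \left(39962 + \left(171 \cdot 0 - 261\right) \left(-290\right)\right) \left(361 \cdot 8 + 219886\right) = \left(39962 + \left(0 - 261\right) \left(-290\right)\right) \left(2888 + 219886\right) = \left(39962 - -75690\right) 222774 = \left(39962 + 75690\right) 222774 = 115652 \cdot 222774 = 25764258648$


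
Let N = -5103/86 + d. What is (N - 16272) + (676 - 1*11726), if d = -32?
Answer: -2357547/86 ≈ -27413.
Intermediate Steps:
N = -7855/86 (N = -5103/86 - 32 = -7855/86 ≈ -91.337)
(N - 16272) + (676 - 1*11726) = (-7855/86 - 16272) + (676 - 1*11726) = -1407247/86 + (676 - 11726) = -1407247/86 - 11050 = -2357547/86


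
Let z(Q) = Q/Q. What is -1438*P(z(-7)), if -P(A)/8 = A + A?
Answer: 23008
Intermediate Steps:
z(Q) = 1
P(A) = -16*A (P(A) = -8*(A + A) = -16*A)
-1438*P(z(-7)) = -(-23008) = -1438*(-16) = 23008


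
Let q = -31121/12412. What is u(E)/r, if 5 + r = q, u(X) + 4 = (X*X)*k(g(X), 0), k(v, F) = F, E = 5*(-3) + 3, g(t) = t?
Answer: 49648/93181 ≈ 0.53281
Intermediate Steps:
E = -12 (E = -15 + 3 = -12)
u(X) = -4 (u(X) = -4 + (X*X)*0 = -4 + X**2*0 = -4 + 0 = -4)
q = -31121/12412 (q = -31121*1/12412 = -31121/12412 ≈ -2.5073)
r = -93181/12412 (r = -5 - 31121/12412 = -93181/12412 ≈ -7.5073)
u(E)/r = -4/(-93181/12412) = -4*(-12412/93181) = 49648/93181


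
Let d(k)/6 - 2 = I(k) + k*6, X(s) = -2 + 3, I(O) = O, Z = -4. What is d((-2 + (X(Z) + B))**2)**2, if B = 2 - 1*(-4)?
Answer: 1127844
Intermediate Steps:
X(s) = 1
B = 6 (B = 2 + 4 = 6)
d(k) = 12 + 42*k (d(k) = 12 + 6*(k + k*6) = 12 + 6*(k + 6*k) = 12 + 6*(7*k) = 12 + 42*k)
d((-2 + (X(Z) + B))**2)**2 = (12 + 42*(-2 + (1 + 6))**2)**2 = (12 + 42*(-2 + 7)**2)**2 = (12 + 42*5**2)**2 = (12 + 42*25)**2 = (12 + 1050)**2 = 1062**2 = 1127844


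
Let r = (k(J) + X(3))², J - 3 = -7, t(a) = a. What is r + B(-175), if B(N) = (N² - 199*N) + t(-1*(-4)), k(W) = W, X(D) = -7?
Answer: 65575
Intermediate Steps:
J = -4 (J = 3 - 7 = -4)
B(N) = 4 + N² - 199*N (B(N) = (N² - 199*N) - 1*(-4) = (N² - 199*N) + 4 = 4 + N² - 199*N)
r = 121 (r = (-4 - 7)² = (-11)² = 121)
r + B(-175) = 121 + (4 + (-175)² - 199*(-175)) = 121 + (4 + 30625 + 34825) = 121 + 65454 = 65575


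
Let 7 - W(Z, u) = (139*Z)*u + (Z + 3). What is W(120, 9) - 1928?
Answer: -152164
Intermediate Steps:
W(Z, u) = 4 - Z - 139*Z*u (W(Z, u) = 7 - ((139*Z)*u + (Z + 3)) = 7 - (139*Z*u + (3 + Z)) = 7 - (3 + Z + 139*Z*u) = 7 + (-3 - Z - 139*Z*u) = 4 - Z - 139*Z*u)
W(120, 9) - 1928 = (4 - 1*120 - 139*120*9) - 1928 = (4 - 120 - 150120) - 1928 = -150236 - 1928 = -152164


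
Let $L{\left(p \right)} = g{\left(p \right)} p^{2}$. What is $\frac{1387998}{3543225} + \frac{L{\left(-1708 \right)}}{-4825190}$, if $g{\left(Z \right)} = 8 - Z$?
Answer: $- \frac{591025855386426}{569891127925} \approx -1037.1$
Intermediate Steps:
$L{\left(p \right)} = p^{2} \left(8 - p\right)$ ($L{\left(p \right)} = \left(8 - p\right) p^{2} = p^{2} \left(8 - p\right)$)
$\frac{1387998}{3543225} + \frac{L{\left(-1708 \right)}}{-4825190} = \frac{1387998}{3543225} + \frac{\left(-1708\right)^{2} \left(8 - -1708\right)}{-4825190} = 1387998 \cdot \frac{1}{3543225} + 2917264 \left(8 + 1708\right) \left(- \frac{1}{4825190}\right) = \frac{462666}{1181075} + 2917264 \cdot 1716 \left(- \frac{1}{4825190}\right) = \frac{462666}{1181075} + 5006025024 \left(- \frac{1}{4825190}\right) = \frac{462666}{1181075} - \frac{2503012512}{2412595} = - \frac{591025855386426}{569891127925}$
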